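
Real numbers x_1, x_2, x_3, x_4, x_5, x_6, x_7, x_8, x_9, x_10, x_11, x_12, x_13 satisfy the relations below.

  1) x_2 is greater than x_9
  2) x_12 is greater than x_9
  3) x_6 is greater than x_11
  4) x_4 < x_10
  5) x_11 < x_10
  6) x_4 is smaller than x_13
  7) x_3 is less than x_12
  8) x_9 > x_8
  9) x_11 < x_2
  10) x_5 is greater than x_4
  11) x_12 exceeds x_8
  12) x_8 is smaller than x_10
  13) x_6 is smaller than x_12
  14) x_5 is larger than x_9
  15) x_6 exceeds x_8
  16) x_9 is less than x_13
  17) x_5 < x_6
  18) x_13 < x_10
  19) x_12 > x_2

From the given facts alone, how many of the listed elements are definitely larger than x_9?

From x_9 the given relations immediately reach x_2, x_13, x_5, x_12.
From those, x_6, x_10 — 6 in total.
No other element is forced above x_9 by the given relations, so the count is 6.

6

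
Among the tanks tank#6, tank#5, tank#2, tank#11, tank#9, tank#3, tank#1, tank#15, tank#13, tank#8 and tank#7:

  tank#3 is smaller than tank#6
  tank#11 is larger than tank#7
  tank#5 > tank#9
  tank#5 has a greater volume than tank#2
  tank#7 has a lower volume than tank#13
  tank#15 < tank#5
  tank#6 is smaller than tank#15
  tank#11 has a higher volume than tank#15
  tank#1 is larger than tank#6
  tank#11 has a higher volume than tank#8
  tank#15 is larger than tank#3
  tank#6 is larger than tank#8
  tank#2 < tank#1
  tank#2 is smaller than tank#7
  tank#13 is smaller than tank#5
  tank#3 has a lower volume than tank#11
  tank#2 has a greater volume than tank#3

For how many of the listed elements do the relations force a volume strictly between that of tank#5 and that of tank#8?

The relations place tank#8 below tank#5. An element lies strictly between them when it is forced above tank#8 and also forced below tank#5.
Above tank#8: {tank#6, tank#15, tank#1, tank#11}. Below tank#5: {tank#3, tank#6, tank#9, tank#2, tank#15, tank#7, tank#13}.
Intersection: {tank#6, tank#15} — 2.

2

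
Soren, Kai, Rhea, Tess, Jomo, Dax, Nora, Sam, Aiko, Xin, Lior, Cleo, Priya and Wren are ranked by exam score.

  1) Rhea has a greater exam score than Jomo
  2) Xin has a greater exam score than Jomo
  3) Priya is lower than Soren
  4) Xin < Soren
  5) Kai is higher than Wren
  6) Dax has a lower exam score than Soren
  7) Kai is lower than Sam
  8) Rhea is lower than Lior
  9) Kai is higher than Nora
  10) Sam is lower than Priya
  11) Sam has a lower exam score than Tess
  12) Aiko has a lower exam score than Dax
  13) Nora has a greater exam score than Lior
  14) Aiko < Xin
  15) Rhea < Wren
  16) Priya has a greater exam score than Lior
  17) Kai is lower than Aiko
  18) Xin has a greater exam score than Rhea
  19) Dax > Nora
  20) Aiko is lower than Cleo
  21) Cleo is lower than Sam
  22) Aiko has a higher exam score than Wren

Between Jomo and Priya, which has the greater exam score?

Jomo < Rhea < Lior < Nora < Kai < Aiko < Cleo < Sam < Priya, by transitivity through Rhea, Lior, Nora, Kai, Aiko, Cleo, Sam.
So Jomo < Priya; Priya is the higher of the two.

Priya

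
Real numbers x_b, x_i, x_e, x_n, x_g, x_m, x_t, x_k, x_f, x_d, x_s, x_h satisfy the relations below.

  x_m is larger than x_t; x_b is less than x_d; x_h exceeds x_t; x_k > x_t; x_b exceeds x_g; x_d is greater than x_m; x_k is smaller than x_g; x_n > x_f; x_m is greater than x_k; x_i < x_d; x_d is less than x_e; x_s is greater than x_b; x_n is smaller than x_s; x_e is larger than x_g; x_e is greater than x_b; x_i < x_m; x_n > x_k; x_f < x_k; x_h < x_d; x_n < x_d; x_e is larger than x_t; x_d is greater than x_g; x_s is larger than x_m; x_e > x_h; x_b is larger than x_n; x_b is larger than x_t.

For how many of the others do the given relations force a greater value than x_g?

From x_g the given relations immediately reach x_b, x_d, x_e.
From those, x_s — 4 in total.
No other element is forced above x_g by the given relations, so the count is 4.

4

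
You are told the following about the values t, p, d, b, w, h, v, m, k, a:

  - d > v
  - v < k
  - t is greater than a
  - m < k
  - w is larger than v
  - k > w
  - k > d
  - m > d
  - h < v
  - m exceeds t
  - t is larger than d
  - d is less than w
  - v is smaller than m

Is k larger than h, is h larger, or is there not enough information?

k

The relevant relations are h < v; v < d; d < t; t < m; m < k.
Together: h < v < d < t < m < k.
So k is larger.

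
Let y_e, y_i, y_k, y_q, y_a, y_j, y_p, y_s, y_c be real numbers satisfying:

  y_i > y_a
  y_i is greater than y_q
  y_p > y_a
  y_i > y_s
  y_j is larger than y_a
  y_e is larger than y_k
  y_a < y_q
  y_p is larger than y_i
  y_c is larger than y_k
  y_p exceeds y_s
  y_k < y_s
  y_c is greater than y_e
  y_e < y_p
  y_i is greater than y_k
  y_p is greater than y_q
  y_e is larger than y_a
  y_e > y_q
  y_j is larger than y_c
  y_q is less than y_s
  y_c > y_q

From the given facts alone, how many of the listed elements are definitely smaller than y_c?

Directly below y_c: y_k, y_q, y_e.
One step further: y_a (4 so far).
Nothing else is reachable below y_c; 4 in all.

4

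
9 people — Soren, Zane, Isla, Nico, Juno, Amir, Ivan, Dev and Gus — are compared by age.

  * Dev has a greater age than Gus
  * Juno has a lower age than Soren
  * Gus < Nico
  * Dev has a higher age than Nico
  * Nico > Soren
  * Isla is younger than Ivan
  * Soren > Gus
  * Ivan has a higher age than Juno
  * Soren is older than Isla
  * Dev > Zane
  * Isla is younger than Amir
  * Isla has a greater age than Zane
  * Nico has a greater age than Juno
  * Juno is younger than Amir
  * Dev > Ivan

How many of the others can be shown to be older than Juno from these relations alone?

The elements the relations force above Juno are Soren, Amir, Nico, Ivan, Dev — no chain reaches any other.
That is 5.

5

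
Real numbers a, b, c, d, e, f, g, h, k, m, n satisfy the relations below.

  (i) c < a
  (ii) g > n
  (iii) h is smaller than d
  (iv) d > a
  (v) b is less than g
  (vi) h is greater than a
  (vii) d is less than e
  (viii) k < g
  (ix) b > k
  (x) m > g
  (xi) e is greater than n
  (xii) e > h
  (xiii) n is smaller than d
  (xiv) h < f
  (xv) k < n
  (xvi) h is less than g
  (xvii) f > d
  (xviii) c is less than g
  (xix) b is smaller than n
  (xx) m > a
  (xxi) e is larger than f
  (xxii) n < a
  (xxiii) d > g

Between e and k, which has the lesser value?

k

Chaining the given relations: k < b < n < a < h < g < d < f < e.
So k < e; k is the smaller of the two.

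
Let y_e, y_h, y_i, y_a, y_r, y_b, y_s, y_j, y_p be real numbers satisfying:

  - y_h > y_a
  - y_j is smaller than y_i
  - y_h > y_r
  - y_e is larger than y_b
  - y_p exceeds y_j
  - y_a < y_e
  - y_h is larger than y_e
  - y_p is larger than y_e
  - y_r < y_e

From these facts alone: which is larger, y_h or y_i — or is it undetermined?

Following every chain through y_h: below y_h we get y_b, y_a, y_r, y_e.
y_i is not reached, and no chain runs the other way from y_i to y_h.
So the given relations leave the order of y_h and y_i undetermined.

undetermined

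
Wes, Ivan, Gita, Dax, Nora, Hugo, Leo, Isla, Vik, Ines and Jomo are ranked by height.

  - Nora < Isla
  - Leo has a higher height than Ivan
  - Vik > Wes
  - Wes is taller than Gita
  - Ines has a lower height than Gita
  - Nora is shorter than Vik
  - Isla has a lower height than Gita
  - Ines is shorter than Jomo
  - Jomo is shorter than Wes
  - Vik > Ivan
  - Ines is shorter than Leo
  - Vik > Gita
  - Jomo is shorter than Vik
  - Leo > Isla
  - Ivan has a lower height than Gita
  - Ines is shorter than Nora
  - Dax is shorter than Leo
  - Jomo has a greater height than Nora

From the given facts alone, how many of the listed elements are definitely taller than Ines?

From Ines the given relations immediately reach Nora, Gita, Jomo, Leo.
From those, Isla, Wes, Vik — 7 in total.
No other element is forced above Ines by the given relations, so the count is 7.

7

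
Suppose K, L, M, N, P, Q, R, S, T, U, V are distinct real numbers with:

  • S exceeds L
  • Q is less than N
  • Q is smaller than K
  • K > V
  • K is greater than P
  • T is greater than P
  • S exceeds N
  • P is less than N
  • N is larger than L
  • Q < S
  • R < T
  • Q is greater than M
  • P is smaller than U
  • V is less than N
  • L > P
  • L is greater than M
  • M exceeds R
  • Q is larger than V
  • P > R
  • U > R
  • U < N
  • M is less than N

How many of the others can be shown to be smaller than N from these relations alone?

7

Directly below N: V, P, U, M, Q, L.
One step further: R (7 so far).
No other element is forced below N by the given relations, so the count is 7.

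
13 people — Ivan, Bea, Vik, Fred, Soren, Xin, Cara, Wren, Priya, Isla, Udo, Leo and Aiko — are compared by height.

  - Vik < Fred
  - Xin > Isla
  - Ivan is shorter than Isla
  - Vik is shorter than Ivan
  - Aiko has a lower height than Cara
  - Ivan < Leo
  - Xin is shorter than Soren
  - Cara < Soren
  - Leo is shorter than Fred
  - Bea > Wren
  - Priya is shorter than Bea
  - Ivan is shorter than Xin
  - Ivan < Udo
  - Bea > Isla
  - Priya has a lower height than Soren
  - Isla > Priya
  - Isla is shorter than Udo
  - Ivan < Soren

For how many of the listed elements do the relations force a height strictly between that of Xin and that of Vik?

The relations place Vik below Xin. An element lies strictly between them when it is forced above Vik and also forced below Xin.
Above Vik: {Ivan, Isla, Udo, Leo, Fred, Bea, Soren}. Below Xin: {Priya, Ivan, Isla}.
Intersection: {Ivan, Isla} — 2.

2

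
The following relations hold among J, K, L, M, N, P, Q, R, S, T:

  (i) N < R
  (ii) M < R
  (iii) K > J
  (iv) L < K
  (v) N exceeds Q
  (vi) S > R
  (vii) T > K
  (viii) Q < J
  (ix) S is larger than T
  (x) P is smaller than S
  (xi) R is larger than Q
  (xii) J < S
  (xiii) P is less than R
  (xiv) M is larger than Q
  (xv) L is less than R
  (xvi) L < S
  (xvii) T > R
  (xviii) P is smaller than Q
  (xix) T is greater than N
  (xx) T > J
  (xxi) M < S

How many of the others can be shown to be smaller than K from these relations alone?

Directly below K: L, J.
One step further: Q (3 so far).
One step further: P (4 so far).
No other element is forced below K by the given relations, so the count is 4.

4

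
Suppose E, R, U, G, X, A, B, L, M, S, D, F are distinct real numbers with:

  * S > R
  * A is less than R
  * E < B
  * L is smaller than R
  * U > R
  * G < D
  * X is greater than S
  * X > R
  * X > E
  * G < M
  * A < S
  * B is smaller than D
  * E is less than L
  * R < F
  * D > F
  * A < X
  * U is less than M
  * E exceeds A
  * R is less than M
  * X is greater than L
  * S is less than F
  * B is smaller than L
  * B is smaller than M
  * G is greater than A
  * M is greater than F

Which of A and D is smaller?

A

Chaining the given relations: A < E < B < L < R < S < F < D.
So A < D; A is the smaller of the two.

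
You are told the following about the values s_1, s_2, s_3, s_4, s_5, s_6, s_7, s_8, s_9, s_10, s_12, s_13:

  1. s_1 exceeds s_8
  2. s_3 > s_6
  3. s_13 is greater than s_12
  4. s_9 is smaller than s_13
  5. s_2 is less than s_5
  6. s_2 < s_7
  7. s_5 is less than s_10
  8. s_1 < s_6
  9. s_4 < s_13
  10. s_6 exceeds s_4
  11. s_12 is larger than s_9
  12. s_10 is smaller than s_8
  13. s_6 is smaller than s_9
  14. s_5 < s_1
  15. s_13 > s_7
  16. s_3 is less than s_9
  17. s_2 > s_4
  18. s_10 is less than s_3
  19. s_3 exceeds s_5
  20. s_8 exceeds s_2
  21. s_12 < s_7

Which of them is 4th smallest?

s_10

Piecing the relations together gives one ordering: s_4 < s_2 < s_5 < s_10 < s_8 < s_1 < s_6 < s_3 < s_9 < s_12 < s_7 < s_13.
The 4th smallest is s_10.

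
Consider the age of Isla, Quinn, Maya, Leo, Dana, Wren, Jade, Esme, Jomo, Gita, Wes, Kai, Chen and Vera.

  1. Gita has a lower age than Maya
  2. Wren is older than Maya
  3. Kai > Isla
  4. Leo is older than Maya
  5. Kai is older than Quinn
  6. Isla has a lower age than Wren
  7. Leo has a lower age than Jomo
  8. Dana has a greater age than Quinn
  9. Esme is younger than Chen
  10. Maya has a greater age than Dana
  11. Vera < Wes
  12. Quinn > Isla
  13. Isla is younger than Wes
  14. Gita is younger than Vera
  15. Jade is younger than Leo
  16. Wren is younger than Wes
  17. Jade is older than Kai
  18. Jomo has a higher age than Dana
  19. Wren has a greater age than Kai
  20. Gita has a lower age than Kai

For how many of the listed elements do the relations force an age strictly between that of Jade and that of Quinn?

1

Chaining upward from Quinn reaches: Dana, Kai, Maya, Wren, Leo, Jomo, Wes.
Chaining downward from Jade reaches: Gita, Isla, Kai.
Strictly between Quinn and Jade are those in both lists: Kai — 1 element.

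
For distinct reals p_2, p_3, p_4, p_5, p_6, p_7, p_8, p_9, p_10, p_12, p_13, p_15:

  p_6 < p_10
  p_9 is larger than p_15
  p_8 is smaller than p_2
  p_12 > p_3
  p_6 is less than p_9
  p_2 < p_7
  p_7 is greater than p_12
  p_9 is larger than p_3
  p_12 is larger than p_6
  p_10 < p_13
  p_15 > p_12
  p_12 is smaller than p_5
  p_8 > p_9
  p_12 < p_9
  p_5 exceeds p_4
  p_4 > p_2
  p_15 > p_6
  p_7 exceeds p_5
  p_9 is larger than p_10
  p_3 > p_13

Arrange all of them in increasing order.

Each adjacent pair is fixed by a given relation: p_6 < p_10; p_10 < p_13; p_13 < p_3; p_3 < p_12; p_12 < p_15; p_15 < p_9; p_9 < p_8; p_8 < p_2; p_2 < p_4; p_4 < p_5; p_5 < p_7. Chaining them end to end gives the full order.

p_6 < p_10 < p_13 < p_3 < p_12 < p_15 < p_9 < p_8 < p_2 < p_4 < p_5 < p_7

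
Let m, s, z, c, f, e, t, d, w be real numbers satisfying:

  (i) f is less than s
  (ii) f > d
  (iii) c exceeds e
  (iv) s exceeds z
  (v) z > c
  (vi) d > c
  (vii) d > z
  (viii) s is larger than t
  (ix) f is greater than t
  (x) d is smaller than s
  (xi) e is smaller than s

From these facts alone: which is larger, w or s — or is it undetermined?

undetermined

Following every chain through w: nothing is chained to w.
s is not reached, and no chain runs the other way from s to w.
So the given relations leave the order of w and s undetermined.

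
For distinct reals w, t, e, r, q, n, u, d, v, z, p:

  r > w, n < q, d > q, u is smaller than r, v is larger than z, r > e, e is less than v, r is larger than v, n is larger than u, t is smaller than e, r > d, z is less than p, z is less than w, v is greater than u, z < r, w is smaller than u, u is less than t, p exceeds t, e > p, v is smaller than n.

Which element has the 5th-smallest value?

p

The consecutive relations fix a unique order: z < w < u < t < p < e < v < n < q < d < r.
The 5th smallest is p.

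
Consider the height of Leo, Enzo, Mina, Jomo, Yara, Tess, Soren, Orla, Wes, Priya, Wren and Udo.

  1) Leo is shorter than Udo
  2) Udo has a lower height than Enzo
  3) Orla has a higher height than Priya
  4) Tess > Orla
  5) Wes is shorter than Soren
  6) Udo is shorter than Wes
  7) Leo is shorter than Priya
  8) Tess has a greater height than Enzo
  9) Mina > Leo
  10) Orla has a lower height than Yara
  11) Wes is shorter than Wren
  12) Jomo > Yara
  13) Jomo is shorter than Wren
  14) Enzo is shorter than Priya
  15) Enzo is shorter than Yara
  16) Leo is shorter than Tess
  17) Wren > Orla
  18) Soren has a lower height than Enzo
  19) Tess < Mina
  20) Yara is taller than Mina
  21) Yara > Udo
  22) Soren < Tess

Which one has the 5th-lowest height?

Enzo

Piecing the relations together gives one ordering: Leo < Udo < Wes < Soren < Enzo < Priya < Orla < Tess < Mina < Yara < Jomo < Wren.
The 5th smallest is Enzo.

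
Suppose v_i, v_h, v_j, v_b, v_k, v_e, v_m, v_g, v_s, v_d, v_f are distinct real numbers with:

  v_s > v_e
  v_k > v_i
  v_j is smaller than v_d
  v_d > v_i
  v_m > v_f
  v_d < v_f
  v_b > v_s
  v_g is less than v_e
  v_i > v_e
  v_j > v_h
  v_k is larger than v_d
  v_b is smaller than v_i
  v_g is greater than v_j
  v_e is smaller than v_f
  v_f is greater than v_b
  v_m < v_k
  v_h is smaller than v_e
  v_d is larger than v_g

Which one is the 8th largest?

v_e

Piecing the relations together gives one ordering: v_h < v_j < v_g < v_e < v_s < v_b < v_i < v_d < v_f < v_m < v_k.
Counting 8 from the largest end gives v_e.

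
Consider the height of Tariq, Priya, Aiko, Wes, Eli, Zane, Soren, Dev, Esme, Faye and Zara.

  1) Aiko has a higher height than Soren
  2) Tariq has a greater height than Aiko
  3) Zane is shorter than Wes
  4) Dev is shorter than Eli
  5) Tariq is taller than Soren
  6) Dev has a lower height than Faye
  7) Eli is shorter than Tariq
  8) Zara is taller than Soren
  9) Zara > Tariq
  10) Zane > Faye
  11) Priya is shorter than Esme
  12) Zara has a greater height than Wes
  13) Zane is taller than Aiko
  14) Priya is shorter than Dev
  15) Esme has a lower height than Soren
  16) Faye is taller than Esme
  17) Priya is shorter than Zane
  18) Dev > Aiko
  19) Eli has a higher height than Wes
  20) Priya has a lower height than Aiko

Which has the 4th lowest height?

Chaining the given pairs: Priya < Esme < Soren < Aiko < Dev < Faye < Zane < Wes < Eli < Tariq < Zara.
Counting 4 from the smallest end gives Aiko.

Aiko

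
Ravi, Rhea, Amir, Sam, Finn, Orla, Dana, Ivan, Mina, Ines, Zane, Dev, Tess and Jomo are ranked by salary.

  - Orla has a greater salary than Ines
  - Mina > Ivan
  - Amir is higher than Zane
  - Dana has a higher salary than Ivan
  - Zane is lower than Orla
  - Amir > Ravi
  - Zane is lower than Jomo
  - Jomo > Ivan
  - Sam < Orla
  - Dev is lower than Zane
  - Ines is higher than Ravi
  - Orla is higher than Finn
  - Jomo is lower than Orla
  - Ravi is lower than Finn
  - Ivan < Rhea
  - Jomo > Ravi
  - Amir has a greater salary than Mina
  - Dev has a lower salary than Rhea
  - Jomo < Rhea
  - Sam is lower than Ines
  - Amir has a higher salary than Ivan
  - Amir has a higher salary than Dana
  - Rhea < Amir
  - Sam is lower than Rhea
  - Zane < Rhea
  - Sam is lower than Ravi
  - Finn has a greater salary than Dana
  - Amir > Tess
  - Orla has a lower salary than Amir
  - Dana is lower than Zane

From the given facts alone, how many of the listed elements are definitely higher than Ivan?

8

From Ivan the given relations immediately reach Dana, Mina, Jomo, Rhea, Amir.
From those, Finn, Zane, Orla — 8 in total.
Nothing else is reachable above Ivan; 8 in all.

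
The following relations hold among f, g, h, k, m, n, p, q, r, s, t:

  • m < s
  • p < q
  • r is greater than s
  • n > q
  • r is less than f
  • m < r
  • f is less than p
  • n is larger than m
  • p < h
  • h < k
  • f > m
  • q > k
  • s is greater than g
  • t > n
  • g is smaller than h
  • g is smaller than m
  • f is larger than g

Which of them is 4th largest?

k

Chaining the given pairs: g < m < s < r < f < p < h < k < q < n < t.
The 4th largest is k.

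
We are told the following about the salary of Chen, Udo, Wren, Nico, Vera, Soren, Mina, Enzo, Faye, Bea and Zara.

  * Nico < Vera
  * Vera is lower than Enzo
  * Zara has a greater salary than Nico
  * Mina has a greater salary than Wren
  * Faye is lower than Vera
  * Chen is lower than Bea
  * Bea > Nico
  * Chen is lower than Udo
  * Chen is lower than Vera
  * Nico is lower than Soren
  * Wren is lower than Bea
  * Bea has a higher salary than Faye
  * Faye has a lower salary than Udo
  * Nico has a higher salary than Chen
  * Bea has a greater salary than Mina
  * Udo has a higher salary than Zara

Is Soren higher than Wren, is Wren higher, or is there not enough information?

Following every chain through Wren: above Wren we get Mina, Bea.
Soren is not reached, and no chain runs the other way from Soren to Wren.
So the given relations leave the order of Wren and Soren undetermined.

undetermined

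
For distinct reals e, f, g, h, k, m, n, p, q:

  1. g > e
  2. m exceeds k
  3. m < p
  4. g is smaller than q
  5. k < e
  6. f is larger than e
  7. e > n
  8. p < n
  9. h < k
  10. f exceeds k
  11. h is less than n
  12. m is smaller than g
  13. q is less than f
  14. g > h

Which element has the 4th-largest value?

e

The consecutive relations fix a unique order: h < k < m < p < n < e < g < q < f.
The 4th largest is e.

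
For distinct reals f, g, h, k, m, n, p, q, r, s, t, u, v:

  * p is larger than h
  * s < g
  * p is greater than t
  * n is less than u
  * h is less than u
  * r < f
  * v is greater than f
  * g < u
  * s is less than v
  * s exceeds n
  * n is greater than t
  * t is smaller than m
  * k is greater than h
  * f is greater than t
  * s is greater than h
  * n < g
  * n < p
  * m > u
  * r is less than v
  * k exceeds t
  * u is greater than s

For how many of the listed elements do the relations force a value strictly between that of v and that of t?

Chaining upward from t reaches: n, k, p, s, g, u, f, m.
Chaining downward from v reaches: r, h, n, s, f.
Strictly between t and v are those in both lists: n, s, f — 3 elements.

3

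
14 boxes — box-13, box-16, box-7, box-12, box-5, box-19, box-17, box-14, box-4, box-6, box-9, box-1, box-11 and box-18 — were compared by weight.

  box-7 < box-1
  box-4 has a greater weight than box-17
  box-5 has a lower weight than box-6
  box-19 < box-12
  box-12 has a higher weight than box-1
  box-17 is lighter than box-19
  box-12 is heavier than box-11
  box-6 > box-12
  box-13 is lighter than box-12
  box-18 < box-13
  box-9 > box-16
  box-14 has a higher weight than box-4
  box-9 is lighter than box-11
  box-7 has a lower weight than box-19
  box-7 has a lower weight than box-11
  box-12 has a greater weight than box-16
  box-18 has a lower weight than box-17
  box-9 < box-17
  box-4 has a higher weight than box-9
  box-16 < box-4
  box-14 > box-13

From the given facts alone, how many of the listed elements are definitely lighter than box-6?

The elements the relations force below box-6 are box-16, box-7, box-18, box-9, box-11, box-17, box-1, box-13, box-5, box-19, box-12 — no chain reaches any other.
That is 11.

11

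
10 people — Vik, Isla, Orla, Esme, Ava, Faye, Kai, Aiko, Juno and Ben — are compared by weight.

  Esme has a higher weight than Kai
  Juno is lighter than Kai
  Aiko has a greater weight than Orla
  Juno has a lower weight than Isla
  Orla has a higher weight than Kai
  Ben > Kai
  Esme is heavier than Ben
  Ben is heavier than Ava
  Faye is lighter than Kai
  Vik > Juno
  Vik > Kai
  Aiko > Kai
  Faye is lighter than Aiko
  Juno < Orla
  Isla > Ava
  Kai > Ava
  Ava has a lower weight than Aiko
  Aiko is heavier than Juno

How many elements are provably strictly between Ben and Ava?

1

Chaining upward from Ava reaches: Kai, Isla, Esme, Orla, Vik, Aiko.
Chaining downward from Ben reaches: Faye, Juno, Kai.
Strictly between Ava and Ben are those in both lists: Kai — 1 element.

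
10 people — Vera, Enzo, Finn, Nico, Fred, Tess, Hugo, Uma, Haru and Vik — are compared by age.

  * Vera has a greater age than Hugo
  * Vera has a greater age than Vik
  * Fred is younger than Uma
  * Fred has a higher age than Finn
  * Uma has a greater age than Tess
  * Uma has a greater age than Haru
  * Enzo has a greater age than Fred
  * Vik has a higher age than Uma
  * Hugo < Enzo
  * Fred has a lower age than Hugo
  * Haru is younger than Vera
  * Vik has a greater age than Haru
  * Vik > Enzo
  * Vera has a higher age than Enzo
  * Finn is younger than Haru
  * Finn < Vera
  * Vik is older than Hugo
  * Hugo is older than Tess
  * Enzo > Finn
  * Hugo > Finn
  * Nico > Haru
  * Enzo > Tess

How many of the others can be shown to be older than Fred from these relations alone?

5

From Fred the given relations immediately reach Hugo, Enzo, Uma.
From those, Vik, Vera — 5 in total.
Nothing else is reachable above Fred; 5 in all.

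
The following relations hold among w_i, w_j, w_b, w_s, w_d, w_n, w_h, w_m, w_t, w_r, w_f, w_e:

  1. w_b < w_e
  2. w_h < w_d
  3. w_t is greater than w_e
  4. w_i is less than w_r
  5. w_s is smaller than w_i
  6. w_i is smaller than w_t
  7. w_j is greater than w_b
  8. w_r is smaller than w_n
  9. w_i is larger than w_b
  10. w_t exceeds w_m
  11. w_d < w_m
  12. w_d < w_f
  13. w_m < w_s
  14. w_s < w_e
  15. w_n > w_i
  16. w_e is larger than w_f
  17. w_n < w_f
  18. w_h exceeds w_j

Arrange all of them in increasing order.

w_b < w_j < w_h < w_d < w_m < w_s < w_i < w_r < w_n < w_f < w_e < w_t

The consecutive links are each given: w_b < w_j; w_j < w_h; w_h < w_d; w_d < w_m; w_m < w_s; w_s < w_i; w_i < w_r; w_r < w_n; w_n < w_f; w_f < w_e; w_e < w_t.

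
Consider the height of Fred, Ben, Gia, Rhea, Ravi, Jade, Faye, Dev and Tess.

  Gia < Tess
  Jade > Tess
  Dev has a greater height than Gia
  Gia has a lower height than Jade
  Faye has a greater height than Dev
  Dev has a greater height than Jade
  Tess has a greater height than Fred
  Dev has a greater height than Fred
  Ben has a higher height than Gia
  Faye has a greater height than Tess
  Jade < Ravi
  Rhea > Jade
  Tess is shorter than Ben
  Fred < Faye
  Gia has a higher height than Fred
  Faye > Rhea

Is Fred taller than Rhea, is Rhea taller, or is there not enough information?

Rhea

Link the given pairs in sequence: Fred < Gia; Gia < Tess; Tess < Jade; Jade < Rhea.
Together: Fred < Gia < Tess < Jade < Rhea.
So Rhea is taller.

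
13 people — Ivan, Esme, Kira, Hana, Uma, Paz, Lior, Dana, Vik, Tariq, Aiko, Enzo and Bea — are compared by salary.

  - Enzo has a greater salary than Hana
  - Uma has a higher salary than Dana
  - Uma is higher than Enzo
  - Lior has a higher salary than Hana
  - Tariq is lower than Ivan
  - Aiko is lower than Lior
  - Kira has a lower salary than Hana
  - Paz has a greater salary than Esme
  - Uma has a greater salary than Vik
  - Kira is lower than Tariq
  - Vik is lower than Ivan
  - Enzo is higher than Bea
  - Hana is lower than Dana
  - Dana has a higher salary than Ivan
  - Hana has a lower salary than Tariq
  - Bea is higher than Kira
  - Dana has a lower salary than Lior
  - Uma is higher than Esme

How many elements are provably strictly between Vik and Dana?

The relations place Vik below Dana. An element lies strictly between them when it is forced above Vik and also forced below Dana.
Above Vik: {Ivan, Uma, Lior}. Below Dana: {Kira, Hana, Tariq, Ivan}.
Intersection: {Ivan} — 1.

1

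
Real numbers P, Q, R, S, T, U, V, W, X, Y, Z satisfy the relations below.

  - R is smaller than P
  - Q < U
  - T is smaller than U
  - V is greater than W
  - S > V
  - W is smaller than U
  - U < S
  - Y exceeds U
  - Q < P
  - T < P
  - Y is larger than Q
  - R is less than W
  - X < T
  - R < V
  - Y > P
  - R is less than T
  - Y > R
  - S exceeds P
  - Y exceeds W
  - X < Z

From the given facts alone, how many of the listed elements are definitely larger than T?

4

From T the given relations immediately reach U, P.
From those, Y, S — 4 in total.
Nothing else is reachable above T; 4 in all.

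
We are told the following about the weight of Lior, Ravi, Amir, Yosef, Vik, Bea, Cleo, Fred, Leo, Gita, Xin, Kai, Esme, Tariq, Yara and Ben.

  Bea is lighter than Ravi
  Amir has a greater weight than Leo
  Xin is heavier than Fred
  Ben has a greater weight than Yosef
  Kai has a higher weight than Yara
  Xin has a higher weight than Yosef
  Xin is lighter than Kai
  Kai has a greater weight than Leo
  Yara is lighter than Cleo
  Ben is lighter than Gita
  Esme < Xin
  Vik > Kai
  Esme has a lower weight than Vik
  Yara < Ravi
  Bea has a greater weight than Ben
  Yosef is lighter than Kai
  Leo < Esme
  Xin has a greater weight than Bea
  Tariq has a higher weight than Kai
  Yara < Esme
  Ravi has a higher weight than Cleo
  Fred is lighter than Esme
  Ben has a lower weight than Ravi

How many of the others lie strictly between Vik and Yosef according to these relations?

Chaining upward from Yosef reaches: Ben, Bea, Gita, Xin, Kai, Ravi, Tariq.
Chaining downward from Vik reaches: Leo, Fred, Yara, Ben, Bea, Esme, Xin, Kai.
Strictly between Yosef and Vik are those in both lists: Ben, Bea, Xin, Kai — 4 elements.

4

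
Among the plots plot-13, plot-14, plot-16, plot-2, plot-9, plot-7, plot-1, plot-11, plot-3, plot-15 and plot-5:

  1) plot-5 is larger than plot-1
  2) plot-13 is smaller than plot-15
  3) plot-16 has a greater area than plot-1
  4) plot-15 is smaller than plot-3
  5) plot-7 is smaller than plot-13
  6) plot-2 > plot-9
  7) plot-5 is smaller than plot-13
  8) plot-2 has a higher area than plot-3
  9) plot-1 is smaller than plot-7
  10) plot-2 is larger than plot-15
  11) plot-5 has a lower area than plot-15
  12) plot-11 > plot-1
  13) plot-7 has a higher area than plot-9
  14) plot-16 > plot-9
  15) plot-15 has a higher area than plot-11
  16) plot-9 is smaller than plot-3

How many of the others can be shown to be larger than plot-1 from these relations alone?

8

From plot-1 the given relations immediately reach plot-11, plot-7, plot-5, plot-16.
From those, plot-13, plot-15 — 6 in total.
From those, plot-3, plot-2 — 8 in total.
No other element is forced above plot-1 by the given relations, so the count is 8.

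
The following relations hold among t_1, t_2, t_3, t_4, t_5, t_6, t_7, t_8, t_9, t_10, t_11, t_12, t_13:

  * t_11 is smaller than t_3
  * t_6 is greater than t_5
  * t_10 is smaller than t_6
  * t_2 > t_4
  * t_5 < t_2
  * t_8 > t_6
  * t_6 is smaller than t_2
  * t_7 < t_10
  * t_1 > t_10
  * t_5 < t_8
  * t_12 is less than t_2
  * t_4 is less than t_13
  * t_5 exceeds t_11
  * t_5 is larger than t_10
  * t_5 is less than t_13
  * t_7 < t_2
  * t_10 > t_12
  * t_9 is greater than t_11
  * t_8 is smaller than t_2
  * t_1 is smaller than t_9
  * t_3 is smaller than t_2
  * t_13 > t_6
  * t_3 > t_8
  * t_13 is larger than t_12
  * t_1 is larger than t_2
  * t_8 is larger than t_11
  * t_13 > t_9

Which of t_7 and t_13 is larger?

t_13

t_7 < t_10 and t_10 < t_5 give t_7 < t_5.
With t_5 < t_6: t_7 < t_10 < t_5 < t_6.
Then t_6 < t_8 extends the chain to t_8.
With t_8 < t_3: t_7 < t_10 < t_5 < t_6 < t_8 < t_3.
Then t_3 < t_2 extends the chain to t_2.
With t_2 < t_1: t_7 < t_10 < t_5 < t_6 < t_8 < t_3 < t_2 < t_1.
With t_1 < t_9: t_7 < t_10 < t_5 < t_6 < t_8 < t_3 < t_2 < t_1 < t_9.
Then t_9 < t_13 extends the chain to t_13.
So t_7 < t_13; t_13 is the larger of the two.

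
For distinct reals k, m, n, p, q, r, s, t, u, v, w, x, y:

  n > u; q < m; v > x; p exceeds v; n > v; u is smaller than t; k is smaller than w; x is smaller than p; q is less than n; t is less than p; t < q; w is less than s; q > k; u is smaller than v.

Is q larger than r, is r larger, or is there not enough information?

Following every chain through r: nothing is chained to r.
q is not reached, and no chain runs the other way from q to r.
So the given relations leave the order of r and q undetermined.

undetermined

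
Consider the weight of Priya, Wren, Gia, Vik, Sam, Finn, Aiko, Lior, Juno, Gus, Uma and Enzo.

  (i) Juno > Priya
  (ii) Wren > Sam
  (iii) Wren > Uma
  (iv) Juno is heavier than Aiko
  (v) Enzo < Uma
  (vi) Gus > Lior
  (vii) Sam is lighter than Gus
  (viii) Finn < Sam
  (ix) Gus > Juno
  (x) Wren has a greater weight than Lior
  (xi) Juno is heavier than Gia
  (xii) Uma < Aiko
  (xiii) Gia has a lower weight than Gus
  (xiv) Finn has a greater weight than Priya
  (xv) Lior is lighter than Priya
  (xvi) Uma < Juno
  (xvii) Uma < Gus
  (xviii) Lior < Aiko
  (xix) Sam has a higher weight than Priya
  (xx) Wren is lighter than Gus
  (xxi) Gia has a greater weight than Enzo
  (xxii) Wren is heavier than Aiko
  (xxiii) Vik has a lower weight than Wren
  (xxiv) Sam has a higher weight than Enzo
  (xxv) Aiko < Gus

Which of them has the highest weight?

Chaining downward from Gus: directly below it, Lior, Gia, Uma, Aiko, Sam, Wren, Juno; then Enzo, Priya, Vik, Finn.
That covers every other element, and nothing is given above Gus, so Gus is the highest weight.

Gus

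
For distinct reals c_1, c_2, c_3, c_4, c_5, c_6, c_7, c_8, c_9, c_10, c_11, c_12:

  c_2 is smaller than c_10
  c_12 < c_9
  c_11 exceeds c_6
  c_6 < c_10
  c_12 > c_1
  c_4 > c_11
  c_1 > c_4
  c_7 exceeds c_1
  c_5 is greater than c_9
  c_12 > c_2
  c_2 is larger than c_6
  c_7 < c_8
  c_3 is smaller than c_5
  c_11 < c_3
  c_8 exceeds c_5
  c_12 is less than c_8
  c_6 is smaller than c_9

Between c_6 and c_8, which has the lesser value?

Chaining the given relations: c_6 < c_11 < c_4 < c_1 < c_12 < c_9 < c_5 < c_8.
So c_6 < c_8; c_6 is the smaller of the two.

c_6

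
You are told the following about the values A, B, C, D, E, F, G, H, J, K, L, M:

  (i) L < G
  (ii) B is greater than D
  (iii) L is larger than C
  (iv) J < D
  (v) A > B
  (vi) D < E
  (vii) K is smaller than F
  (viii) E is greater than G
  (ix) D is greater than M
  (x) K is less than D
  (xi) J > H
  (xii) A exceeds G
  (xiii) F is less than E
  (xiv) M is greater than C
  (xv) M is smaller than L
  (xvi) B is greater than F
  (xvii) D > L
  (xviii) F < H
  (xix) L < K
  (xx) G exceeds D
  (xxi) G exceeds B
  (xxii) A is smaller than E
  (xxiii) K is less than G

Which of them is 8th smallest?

Chaining the given pairs: C < M < L < K < F < H < J < D < B < G < A < E.
Counting 8 from the smallest end gives D.

D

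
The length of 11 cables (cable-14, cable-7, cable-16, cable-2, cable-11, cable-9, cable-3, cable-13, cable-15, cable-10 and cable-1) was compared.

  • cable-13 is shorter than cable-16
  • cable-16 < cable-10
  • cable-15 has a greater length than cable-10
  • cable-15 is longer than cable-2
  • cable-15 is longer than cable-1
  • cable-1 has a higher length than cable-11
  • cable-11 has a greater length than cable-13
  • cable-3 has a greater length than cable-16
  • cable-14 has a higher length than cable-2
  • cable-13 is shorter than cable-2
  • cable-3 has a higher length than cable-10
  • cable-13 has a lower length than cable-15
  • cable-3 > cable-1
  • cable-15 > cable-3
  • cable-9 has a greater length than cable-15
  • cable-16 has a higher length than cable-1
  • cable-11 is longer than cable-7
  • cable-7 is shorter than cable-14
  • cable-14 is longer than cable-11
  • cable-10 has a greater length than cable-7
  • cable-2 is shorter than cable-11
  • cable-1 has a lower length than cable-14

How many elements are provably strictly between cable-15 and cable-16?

The relations place cable-16 below cable-15. An element lies strictly between them when it is forced above cable-16 and also forced below cable-15.
Above cable-16: {cable-10, cable-3, cable-9}. Below cable-15: {cable-13, cable-7, cable-2, cable-11, cable-1, cable-10, cable-3}.
Intersection: {cable-10, cable-3} — 2.

2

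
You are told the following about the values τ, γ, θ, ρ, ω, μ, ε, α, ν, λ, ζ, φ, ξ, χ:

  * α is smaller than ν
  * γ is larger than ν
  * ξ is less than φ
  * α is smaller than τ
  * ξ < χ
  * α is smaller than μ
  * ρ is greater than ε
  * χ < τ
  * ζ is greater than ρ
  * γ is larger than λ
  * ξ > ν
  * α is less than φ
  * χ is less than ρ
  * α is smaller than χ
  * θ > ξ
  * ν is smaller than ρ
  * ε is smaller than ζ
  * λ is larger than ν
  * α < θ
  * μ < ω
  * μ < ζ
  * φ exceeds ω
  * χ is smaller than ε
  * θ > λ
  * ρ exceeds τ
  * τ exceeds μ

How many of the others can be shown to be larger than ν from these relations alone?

10

The elements the relations force above ν are λ, ξ, χ, τ, ε, ρ, φ, γ, ζ, θ — no chain reaches any other.
That is 10.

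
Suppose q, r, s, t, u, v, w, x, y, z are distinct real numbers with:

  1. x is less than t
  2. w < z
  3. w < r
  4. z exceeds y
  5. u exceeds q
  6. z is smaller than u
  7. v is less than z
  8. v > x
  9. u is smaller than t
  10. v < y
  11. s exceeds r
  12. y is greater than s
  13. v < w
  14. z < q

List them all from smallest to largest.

The consecutive links are each given: x < v; v < w; w < r; r < s; s < y; y < z; z < q; q < u; u < t.

x < v < w < r < s < y < z < q < u < t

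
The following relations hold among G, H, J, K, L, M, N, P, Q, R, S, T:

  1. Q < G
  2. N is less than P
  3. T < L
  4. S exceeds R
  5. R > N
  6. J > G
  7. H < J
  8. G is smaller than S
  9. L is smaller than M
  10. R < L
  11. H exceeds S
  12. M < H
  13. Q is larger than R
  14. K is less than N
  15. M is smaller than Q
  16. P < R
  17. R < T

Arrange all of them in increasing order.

Nothing is placed below K, so it is least; from there K < N; N < P; P < R; R < T; T < L; L < M; M < Q; Q < G; G < S; S < H; H < J, each given directly.

K < N < P < R < T < L < M < Q < G < S < H < J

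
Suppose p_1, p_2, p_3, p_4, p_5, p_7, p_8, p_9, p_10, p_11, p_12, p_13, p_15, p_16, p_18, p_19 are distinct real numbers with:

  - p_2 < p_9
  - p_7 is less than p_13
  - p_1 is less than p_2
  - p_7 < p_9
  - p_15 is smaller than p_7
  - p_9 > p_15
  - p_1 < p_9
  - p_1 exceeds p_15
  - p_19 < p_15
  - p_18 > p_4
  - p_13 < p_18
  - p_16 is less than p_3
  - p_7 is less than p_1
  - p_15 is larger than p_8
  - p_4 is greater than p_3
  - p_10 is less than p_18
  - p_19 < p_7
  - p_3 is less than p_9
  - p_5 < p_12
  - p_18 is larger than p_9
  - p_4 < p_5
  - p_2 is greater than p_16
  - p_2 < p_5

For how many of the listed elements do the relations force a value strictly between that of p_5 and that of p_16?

3

Chaining upward from p_16 reaches: p_2, p_3, p_4, p_9, p_18, p_12.
Chaining downward from p_5 reaches: p_8, p_19, p_15, p_7, p_1, p_2, p_3, p_4.
Strictly between p_16 and p_5 are those in both lists: p_2, p_3, p_4 — 3 elements.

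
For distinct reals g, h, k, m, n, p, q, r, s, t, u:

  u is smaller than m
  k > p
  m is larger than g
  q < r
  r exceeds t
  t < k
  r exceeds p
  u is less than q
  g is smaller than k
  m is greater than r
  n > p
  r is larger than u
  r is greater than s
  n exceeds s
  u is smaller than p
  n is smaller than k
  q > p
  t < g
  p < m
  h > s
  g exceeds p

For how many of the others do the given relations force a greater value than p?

Directly above p: q, g, n, r, m, k.
No other element is forced above p by the given relations, so the count is 6.

6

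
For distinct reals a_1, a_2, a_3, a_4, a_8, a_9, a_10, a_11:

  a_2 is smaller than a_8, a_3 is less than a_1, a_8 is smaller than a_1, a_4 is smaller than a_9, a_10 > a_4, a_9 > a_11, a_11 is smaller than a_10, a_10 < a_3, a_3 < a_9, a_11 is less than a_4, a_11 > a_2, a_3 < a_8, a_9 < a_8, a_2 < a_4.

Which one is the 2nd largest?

a_8

Chaining the given pairs: a_2 < a_11 < a_4 < a_10 < a_3 < a_9 < a_8 < a_1.
Counting 2 from the largest end gives a_8.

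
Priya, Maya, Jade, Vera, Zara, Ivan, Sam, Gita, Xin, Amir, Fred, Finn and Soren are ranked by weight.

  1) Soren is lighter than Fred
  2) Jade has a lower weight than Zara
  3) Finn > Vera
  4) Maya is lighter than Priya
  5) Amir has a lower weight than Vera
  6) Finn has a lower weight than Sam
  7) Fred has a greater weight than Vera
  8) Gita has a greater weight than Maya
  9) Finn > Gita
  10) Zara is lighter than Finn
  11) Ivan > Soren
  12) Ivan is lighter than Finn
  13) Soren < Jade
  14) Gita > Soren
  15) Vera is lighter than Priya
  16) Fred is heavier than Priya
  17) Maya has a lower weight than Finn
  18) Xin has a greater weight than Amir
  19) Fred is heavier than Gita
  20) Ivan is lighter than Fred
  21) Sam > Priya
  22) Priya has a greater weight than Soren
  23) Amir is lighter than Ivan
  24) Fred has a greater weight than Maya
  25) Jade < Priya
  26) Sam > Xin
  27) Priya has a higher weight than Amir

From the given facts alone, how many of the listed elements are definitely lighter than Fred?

8

From Fred the given relations immediately reach Maya, Soren, Vera, Priya, Gita, Ivan.
From those, Amir, Jade — 8 in total.
No other element is forced below Fred by the given relations, so the count is 8.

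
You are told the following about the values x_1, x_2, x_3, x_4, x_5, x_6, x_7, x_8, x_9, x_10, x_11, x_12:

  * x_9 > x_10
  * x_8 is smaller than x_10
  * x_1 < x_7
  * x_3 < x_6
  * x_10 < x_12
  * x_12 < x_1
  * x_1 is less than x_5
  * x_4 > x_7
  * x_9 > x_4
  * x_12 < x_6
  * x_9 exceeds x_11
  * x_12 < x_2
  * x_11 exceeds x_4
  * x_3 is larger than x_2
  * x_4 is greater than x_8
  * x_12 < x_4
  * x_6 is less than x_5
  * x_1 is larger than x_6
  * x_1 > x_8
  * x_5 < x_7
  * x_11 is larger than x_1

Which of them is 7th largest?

The consecutive relations fix a unique order: x_8 < x_10 < x_12 < x_2 < x_3 < x_6 < x_1 < x_5 < x_7 < x_4 < x_11 < x_9.
The 7th largest is x_6.

x_6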